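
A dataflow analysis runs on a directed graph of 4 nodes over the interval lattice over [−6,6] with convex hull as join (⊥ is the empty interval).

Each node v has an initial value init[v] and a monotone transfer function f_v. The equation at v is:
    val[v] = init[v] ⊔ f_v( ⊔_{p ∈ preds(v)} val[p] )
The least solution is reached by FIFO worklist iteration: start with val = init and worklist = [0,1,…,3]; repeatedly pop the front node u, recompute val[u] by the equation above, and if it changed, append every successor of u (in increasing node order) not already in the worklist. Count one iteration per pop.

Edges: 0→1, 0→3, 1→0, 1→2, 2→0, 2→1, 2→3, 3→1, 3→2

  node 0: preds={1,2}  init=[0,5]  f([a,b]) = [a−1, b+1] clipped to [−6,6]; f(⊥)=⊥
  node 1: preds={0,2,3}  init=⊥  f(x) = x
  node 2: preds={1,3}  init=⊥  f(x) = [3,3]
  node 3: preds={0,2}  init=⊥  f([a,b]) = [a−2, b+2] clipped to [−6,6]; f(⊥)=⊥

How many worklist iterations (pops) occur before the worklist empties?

Worklist (21 pops):
  #1 pop 0: in=⊥ → [0,5] (no change)
  #2 pop 1: in=[0,5] → [0,5] (was ⊥); enqueue [0]
  #3 pop 2: in=[0,5] → [3,3] (was ⊥); enqueue [1]
  #4 pop 3: in=[0,5] → [-2,6] (was ⊥); enqueue [2]
  #5 pop 0: in=[0,5] → [-1,6] (was [0,5]); enqueue [3]
  #6 pop 1: in=[-2,6] → [-2,6] (was [0,5]); enqueue [0]
  #7 pop 2: in=[-2,6] → [3,3] (no change)
  #8 pop 3: in=[-1,6] → [-3,6] (was [-2,6]); enqueue [1,2]
  #9 pop 0: in=[-2,6] → [-3,6] (was [-1,6]); enqueue [3]
  #10 pop 1: in=[-3,6] → [-3,6] (was [-2,6]); enqueue [0]
  #11 pop 2: in=[-3,6] → [3,3] (no change)
  #12 pop 3: in=[-3,6] → [-5,6] (was [-3,6]); enqueue [1,2]
  #13 pop 0: in=[-3,6] → [-4,6] (was [-3,6]); enqueue [3]
  #14 pop 1: in=[-5,6] → [-5,6] (was [-3,6]); enqueue [0]
  #15 pop 2: in=[-5,6] → [3,3] (no change)
  #16 pop 3: in=[-4,6] → [-6,6] (was [-5,6]); enqueue [1,2]
  #17 pop 0: in=[-5,6] → [-6,6] (was [-4,6]); enqueue [3]
  #18 pop 1: in=[-6,6] → [-6,6] (was [-5,6]); enqueue [0]
  #19 pop 2: in=[-6,6] → [3,3] (no change)
  #20 pop 3: in=[-6,6] → [-6,6] (no change)
  #21 pop 0: in=[-6,6] → [-6,6] (no change)

Fixpoint:
  val[0] = [-6,6]
  val[1] = [-6,6]
  val[2] = [3,3]
  val[3] = [-6,6]

21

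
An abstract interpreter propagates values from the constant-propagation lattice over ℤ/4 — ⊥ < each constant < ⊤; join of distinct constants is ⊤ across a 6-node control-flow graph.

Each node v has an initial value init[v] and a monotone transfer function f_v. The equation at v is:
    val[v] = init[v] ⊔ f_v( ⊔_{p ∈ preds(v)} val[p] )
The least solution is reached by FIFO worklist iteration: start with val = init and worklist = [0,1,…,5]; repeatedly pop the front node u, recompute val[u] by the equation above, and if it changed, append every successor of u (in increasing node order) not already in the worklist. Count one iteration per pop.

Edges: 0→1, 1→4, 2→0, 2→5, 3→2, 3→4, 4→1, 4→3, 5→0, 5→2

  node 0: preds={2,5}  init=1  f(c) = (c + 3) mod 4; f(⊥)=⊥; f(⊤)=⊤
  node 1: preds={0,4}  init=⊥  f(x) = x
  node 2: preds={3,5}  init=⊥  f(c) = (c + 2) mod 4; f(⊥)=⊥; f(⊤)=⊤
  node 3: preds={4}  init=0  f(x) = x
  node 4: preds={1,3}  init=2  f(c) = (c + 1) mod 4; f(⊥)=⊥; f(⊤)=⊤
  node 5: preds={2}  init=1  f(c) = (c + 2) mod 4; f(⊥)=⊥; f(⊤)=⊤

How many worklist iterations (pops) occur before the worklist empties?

10

Worklist (10 pops):
  #1 pop 0: in=1 → ⊤ (was 1); enqueue []
  #2 pop 1: in=⊤ → ⊤ (was ⊥); enqueue []
  #3 pop 2: in=⊤ → ⊤ (was ⊥); enqueue [0]
  #4 pop 3: in=2 → ⊤ (was 0); enqueue [2]
  #5 pop 4: in=⊤ → ⊤ (was 2); enqueue [1,3]
  #6 pop 5: in=⊤ → ⊤ (was 1); enqueue []
  #7 pop 0: in=⊤ → ⊤ (no change)
  #8 pop 2: in=⊤ → ⊤ (no change)
  #9 pop 1: in=⊤ → ⊤ (no change)
  #10 pop 3: in=⊤ → ⊤ (no change)

Fixpoint:
  val[0] = ⊤
  val[1] = ⊤
  val[2] = ⊤
  val[3] = ⊤
  val[4] = ⊤
  val[5] = ⊤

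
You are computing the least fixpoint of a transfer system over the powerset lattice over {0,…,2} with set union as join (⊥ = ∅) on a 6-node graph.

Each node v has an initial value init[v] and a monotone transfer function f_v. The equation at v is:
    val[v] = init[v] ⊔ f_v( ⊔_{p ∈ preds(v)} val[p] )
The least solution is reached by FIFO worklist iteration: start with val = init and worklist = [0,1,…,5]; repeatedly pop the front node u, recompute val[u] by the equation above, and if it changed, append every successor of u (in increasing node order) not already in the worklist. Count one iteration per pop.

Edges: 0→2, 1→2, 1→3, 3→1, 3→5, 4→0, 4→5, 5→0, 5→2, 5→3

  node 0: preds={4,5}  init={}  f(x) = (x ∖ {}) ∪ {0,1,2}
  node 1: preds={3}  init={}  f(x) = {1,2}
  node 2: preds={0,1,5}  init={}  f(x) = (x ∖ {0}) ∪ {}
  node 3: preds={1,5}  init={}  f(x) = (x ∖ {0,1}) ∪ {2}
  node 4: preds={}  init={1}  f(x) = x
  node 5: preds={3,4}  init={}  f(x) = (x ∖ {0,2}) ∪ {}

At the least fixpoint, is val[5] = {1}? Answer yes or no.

Worklist (10 pops):
  #1 pop 0: in={1} → {0,1,2} (was {}); enqueue []
  #2 pop 1: in={} → {1,2} (was {}); enqueue []
  #3 pop 2: in={0,1,2} → {1,2} (was {}); enqueue []
  #4 pop 3: in={1,2} → {2} (was {}); enqueue [1]
  #5 pop 4: in={} → {1} (no change)
  #6 pop 5: in={1,2} → {1} (was {}); enqueue [0,2,3]
  #7 pop 1: in={2} → {1,2} (no change)
  #8 pop 0: in={1} → {0,1,2} (no change)
  #9 pop 2: in={0,1,2} → {1,2} (no change)
  #10 pop 3: in={1,2} → {2} (no change)

Fixpoint:
  val[0] = {0,1,2}
  val[1] = {1,2}
  val[2] = {1,2}
  val[3] = {2}
  val[4] = {1}
  val[5] = {1}

yes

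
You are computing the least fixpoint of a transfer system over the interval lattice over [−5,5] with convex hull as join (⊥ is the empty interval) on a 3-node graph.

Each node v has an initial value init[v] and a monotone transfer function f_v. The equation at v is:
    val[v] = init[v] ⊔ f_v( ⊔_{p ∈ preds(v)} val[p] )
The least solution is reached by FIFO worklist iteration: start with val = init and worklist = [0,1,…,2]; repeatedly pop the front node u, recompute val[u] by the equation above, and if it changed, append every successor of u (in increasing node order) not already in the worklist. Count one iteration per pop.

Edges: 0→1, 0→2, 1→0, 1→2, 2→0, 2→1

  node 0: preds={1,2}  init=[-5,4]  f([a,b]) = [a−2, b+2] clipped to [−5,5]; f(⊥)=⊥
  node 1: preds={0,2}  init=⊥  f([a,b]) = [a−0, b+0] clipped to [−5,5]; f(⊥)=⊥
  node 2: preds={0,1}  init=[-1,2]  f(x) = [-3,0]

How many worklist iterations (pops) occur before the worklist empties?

Worklist (7 pops):
  #1 pop 0: in=[-1,2] → [-5,4] (no change)
  #2 pop 1: in=[-5,4] → [-5,4] (was ⊥); enqueue [0]
  #3 pop 2: in=[-5,4] → [-3,2] (was [-1,2]); enqueue [1]
  #4 pop 0: in=[-5,4] → [-5,5] (was [-5,4]); enqueue [2]
  #5 pop 1: in=[-5,5] → [-5,5] (was [-5,4]); enqueue [0]
  #6 pop 2: in=[-5,5] → [-3,2] (no change)
  #7 pop 0: in=[-5,5] → [-5,5] (no change)

Fixpoint:
  val[0] = [-5,5]
  val[1] = [-5,5]
  val[2] = [-3,2]

7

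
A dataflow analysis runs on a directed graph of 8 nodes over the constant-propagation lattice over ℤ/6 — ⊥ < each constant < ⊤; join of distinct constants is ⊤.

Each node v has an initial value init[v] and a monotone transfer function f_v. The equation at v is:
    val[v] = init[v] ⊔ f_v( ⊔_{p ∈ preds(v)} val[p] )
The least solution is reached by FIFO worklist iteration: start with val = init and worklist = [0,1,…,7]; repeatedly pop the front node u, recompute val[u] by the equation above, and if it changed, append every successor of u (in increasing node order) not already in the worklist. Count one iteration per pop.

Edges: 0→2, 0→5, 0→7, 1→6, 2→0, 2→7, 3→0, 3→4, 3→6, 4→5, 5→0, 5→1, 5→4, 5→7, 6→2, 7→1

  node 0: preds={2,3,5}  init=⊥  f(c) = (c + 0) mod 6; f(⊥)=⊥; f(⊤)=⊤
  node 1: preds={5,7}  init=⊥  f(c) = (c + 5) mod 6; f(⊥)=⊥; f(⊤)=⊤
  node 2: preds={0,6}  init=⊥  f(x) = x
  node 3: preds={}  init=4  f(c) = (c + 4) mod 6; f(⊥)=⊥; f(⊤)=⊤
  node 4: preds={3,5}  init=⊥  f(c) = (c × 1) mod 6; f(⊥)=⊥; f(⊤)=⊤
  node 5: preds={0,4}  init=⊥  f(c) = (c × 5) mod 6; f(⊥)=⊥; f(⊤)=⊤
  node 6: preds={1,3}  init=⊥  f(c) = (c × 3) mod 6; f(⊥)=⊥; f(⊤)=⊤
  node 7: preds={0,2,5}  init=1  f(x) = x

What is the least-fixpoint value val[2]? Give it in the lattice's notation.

⊤

Trace (18 dequeues):
  [1] u=0 | in 4 | out 4 | prev ⊥ | push {}
  [2] u=1 | in 1 | out 0 | prev ⊥ | push {}
  [3] u=2 | in 4 | out 4 | prev ⊥ | push {0}
  [4] u=3 | in ⊥ | out 4 | ==
  [5] u=4 | in 4 | out 4 | prev ⊥ | push {}
  [6] u=5 | in 4 | out 2 | prev ⊥ | push {1,4}
  [7] u=6 | in ⊤ | out ⊤ | prev ⊥ | push {2}
  [8] u=7 | in ⊤ | out ⊤ | prev 1 | push {}
  [9] u=0 | in ⊤ | out ⊤ | prev 4 | push {5,7}
  [10] u=1 | in ⊤ | out ⊤ | prev 0 | push {6}
  [11] u=4 | in ⊤ | out ⊤ | prev 4 | push {}
  [12] u=2 | in ⊤ | out ⊤ | prev 4 | push {0}
  [13] u=5 | in ⊤ | out ⊤ | prev 2 | push {1,4}
  [14] u=7 | in ⊤ | out ⊤ | ==
  [15] u=6 | in ⊤ | out ⊤ | ==
  [16] u=0 | in ⊤ | out ⊤ | ==
  [17] u=1 | in ⊤ | out ⊤ | ==
  [18] u=4 | in ⊤ | out ⊤ | ==

Converged values:
  [0] ⊤
  [1] ⊤
  [2] ⊤
  [3] 4
  [4] ⊤
  [5] ⊤
  [6] ⊤
  [7] ⊤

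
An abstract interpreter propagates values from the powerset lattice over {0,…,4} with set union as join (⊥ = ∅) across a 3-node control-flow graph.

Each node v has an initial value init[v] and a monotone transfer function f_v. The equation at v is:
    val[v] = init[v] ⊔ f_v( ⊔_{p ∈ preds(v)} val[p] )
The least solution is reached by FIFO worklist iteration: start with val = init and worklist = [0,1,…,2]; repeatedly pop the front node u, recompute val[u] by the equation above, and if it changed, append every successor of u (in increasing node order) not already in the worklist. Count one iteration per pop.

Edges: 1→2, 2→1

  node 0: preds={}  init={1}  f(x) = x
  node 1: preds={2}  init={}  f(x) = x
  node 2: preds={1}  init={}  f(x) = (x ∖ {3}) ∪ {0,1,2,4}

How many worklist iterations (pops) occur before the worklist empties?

5

Iteration log — 5 steps:
  step 1. node 0  ⊔preds={}  new={1}  stable
  step 2. node 1  ⊔preds={}  new={}  stable
  step 3. node 2  ⊔preds={}  new={0,1,2,4}  old={}  +wl: 1
  step 4. node 1  ⊔preds={0,1,2,4}  new={0,1,2,4}  old={}  +wl: 2
  step 5. node 2  ⊔preds={0,1,2,4}  new={0,1,2,4}  stable

Least fixpoint reached:
  node 0: {1}
  node 1: {0,1,2,4}
  node 2: {0,1,2,4}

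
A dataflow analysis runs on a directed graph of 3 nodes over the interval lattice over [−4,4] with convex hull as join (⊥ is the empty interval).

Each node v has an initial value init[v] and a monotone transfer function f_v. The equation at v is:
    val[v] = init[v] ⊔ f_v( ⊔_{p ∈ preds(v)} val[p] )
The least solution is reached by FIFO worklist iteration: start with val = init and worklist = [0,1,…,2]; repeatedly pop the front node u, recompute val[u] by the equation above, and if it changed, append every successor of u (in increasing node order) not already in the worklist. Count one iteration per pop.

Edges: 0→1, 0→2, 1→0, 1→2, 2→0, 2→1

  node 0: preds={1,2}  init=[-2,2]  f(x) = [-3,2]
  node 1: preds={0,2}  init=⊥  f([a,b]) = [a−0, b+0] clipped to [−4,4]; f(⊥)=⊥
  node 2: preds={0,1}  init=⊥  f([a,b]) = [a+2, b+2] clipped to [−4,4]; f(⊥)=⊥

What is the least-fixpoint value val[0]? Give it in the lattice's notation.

Trace (7 dequeues):
  [1] u=0 | in ⊥ | out [-3,2] | prev [-2,2] | push {}
  [2] u=1 | in [-3,2] | out [-3,2] | prev ⊥ | push {0}
  [3] u=2 | in [-3,2] | out [-1,4] | prev ⊥ | push {1}
  [4] u=0 | in [-3,4] | out [-3,2] | ==
  [5] u=1 | in [-3,4] | out [-3,4] | prev [-3,2] | push {0,2}
  [6] u=0 | in [-3,4] | out [-3,2] | ==
  [7] u=2 | in [-3,4] | out [-1,4] | ==

Converged values:
  [0] [-3,2]
  [1] [-3,4]
  [2] [-1,4]

[-3,2]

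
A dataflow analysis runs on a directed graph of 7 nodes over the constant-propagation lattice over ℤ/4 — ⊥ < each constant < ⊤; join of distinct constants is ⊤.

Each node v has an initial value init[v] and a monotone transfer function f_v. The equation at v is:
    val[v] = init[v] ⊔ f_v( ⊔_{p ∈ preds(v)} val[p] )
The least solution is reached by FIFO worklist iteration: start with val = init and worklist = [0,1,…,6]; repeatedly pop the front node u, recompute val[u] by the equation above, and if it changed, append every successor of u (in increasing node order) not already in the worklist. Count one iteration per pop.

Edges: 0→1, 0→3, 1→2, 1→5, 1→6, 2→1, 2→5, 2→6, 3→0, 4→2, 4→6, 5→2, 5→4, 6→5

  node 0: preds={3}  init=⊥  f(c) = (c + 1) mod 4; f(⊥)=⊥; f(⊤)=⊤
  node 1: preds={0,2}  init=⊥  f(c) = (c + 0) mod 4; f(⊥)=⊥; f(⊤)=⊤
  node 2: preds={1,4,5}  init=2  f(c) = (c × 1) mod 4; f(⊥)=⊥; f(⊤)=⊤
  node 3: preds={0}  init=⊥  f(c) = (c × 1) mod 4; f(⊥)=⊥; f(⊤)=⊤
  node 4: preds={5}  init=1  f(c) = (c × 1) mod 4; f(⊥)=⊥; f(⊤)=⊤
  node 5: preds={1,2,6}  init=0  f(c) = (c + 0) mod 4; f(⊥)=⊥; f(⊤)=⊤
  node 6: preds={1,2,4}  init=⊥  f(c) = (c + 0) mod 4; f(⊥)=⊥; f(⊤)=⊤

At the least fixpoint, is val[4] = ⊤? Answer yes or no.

Worklist (12 pops):
  #1 pop 0: in=⊥ → ⊥ (no change)
  #2 pop 1: in=2 → 2 (was ⊥); enqueue []
  #3 pop 2: in=⊤ → ⊤ (was 2); enqueue [1]
  #4 pop 3: in=⊥ → ⊥ (no change)
  #5 pop 4: in=0 → ⊤ (was 1); enqueue [2]
  #6 pop 5: in=⊤ → ⊤ (was 0); enqueue [4]
  #7 pop 6: in=⊤ → ⊤ (was ⊥); enqueue [5]
  #8 pop 1: in=⊤ → ⊤ (was 2); enqueue [6]
  #9 pop 2: in=⊤ → ⊤ (no change)
  #10 pop 4: in=⊤ → ⊤ (no change)
  #11 pop 5: in=⊤ → ⊤ (no change)
  #12 pop 6: in=⊤ → ⊤ (no change)

Fixpoint:
  val[0] = ⊥
  val[1] = ⊤
  val[2] = ⊤
  val[3] = ⊥
  val[4] = ⊤
  val[5] = ⊤
  val[6] = ⊤

yes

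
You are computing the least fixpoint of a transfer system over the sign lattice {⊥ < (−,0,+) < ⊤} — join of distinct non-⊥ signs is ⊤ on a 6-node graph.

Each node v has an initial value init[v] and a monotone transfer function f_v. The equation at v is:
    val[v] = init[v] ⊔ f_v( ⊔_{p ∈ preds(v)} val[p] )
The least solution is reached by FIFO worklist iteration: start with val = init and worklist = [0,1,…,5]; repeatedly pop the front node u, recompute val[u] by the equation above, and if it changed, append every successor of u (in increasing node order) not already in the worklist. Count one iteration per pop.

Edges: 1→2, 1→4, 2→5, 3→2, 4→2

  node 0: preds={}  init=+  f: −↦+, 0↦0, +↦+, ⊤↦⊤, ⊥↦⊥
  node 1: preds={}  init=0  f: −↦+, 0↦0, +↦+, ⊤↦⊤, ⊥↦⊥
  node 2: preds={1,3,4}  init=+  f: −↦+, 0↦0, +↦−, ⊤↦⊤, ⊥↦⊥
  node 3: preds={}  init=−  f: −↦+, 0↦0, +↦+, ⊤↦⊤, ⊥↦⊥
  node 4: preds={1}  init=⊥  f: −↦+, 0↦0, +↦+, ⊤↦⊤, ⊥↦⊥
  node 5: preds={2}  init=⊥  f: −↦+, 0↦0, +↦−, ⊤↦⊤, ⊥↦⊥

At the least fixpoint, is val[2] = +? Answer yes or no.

Trace (7 dequeues):
  [1] u=0 | in ⊥ | out + | ==
  [2] u=1 | in ⊥ | out 0 | ==
  [3] u=2 | in ⊤ | out ⊤ | prev + | push {}
  [4] u=3 | in ⊥ | out − | ==
  [5] u=4 | in 0 | out 0 | prev ⊥ | push {2}
  [6] u=5 | in ⊤ | out ⊤ | prev ⊥ | push {}
  [7] u=2 | in ⊤ | out ⊤ | ==

Converged values:
  [0] +
  [1] 0
  [2] ⊤
  [3] −
  [4] 0
  [5] ⊤

no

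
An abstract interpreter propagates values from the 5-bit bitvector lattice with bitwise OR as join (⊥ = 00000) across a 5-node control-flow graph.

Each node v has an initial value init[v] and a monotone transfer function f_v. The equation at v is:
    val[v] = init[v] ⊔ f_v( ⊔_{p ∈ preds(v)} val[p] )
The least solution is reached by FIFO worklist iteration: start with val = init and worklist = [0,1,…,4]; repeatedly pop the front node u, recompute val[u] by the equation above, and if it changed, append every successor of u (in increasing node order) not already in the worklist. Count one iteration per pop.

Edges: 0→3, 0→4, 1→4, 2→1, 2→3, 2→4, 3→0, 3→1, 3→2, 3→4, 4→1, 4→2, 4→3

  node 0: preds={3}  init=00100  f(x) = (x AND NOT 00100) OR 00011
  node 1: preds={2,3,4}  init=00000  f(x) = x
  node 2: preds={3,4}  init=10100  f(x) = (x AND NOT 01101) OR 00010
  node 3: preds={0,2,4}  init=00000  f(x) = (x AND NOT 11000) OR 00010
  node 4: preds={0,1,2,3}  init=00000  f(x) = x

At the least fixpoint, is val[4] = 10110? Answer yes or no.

no

Iteration log — 10 steps:
  step 1. node 0  ⊔preds=00000  new=00111  old=00100  +wl: 
  step 2. node 1  ⊔preds=10100  new=10100  old=00000  +wl: 
  step 3. node 2  ⊔preds=00000  new=10110  old=10100  +wl: 1
  step 4. node 3  ⊔preds=10111  new=00111  old=00000  +wl: 0,2
  step 5. node 4  ⊔preds=10111  new=10111  old=00000  +wl: 3
  step 6. node 1  ⊔preds=10111  new=10111  old=10100  +wl: 4
  step 7. node 0  ⊔preds=00111  new=00111  stable
  step 8. node 2  ⊔preds=10111  new=10110  stable
  step 9. node 3  ⊔preds=10111  new=00111  stable
  step 10. node 4  ⊔preds=10111  new=10111  stable

Least fixpoint reached:
  node 0: 00111
  node 1: 10111
  node 2: 10110
  node 3: 00111
  node 4: 10111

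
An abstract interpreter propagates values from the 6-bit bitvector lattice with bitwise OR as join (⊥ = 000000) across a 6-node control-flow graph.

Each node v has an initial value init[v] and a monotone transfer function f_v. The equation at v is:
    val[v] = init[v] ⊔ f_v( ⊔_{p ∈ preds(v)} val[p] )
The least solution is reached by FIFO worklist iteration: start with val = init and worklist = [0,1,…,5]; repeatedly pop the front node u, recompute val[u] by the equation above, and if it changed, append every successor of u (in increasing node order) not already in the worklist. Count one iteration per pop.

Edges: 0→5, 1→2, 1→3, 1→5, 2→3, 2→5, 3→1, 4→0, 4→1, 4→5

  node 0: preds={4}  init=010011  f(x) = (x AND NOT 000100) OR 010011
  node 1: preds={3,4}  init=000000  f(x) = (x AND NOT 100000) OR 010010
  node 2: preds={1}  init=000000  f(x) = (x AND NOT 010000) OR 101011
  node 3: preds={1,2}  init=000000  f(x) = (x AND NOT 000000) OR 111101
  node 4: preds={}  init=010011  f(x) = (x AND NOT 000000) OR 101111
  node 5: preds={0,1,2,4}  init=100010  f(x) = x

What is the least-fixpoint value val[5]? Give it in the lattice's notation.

Trace (11 dequeues):
  [1] u=0 | in 010011 | out 010011 | ==
  [2] u=1 | in 010011 | out 010011 | prev 000000 | push {}
  [3] u=2 | in 010011 | out 101011 | prev 000000 | push {}
  [4] u=3 | in 111011 | out 111111 | prev 000000 | push {1}
  [5] u=4 | in 000000 | out 111111 | prev 010011 | push {0}
  [6] u=5 | in 111111 | out 111111 | prev 100010 | push {}
  [7] u=1 | in 111111 | out 011111 | prev 010011 | push {2,3,5}
  [8] u=0 | in 111111 | out 111011 | prev 010011 | push {}
  [9] u=2 | in 011111 | out 101111 | prev 101011 | push {}
  [10] u=3 | in 111111 | out 111111 | ==
  [11] u=5 | in 111111 | out 111111 | ==

Converged values:
  [0] 111011
  [1] 011111
  [2] 101111
  [3] 111111
  [4] 111111
  [5] 111111

111111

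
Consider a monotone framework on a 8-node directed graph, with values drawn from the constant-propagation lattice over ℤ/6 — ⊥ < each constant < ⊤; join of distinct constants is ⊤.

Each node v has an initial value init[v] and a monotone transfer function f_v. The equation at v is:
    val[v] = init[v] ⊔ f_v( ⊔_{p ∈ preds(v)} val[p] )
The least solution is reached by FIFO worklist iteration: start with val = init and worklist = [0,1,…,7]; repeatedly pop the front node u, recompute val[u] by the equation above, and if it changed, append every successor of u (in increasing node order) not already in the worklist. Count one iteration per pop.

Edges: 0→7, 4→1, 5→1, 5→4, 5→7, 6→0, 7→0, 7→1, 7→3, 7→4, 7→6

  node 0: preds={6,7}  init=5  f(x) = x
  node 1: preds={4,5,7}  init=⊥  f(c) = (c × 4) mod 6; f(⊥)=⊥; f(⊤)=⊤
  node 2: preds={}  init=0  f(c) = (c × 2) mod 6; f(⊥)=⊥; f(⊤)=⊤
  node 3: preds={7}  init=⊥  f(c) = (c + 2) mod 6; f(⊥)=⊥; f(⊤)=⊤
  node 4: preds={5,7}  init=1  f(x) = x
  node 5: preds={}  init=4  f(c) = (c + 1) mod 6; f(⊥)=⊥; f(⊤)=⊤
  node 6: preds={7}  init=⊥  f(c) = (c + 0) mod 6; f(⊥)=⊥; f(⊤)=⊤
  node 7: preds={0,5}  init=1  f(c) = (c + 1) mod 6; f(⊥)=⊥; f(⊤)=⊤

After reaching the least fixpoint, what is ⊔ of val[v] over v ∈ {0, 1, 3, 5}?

Trace (14 dequeues):
  [1] u=0 | in 1 | out ⊤ | prev 5 | push {}
  [2] u=1 | in ⊤ | out ⊤ | prev ⊥ | push {}
  [3] u=2 | in ⊥ | out 0 | ==
  [4] u=3 | in 1 | out 3 | prev ⊥ | push {}
  [5] u=4 | in ⊤ | out ⊤ | prev 1 | push {1}
  [6] u=5 | in ⊥ | out 4 | ==
  [7] u=6 | in 1 | out 1 | prev ⊥ | push {0}
  [8] u=7 | in ⊤ | out ⊤ | prev 1 | push {3,4,6}
  [9] u=1 | in ⊤ | out ⊤ | ==
  [10] u=0 | in ⊤ | out ⊤ | ==
  [11] u=3 | in ⊤ | out ⊤ | prev 3 | push {}
  [12] u=4 | in ⊤ | out ⊤ | ==
  [13] u=6 | in ⊤ | out ⊤ | prev 1 | push {0}
  [14] u=0 | in ⊤ | out ⊤ | ==

Converged values:
  [0] ⊤
  [1] ⊤
  [2] 0
  [3] ⊤
  [4] ⊤
  [5] 4
  [6] ⊤
  [7] ⊤

⊤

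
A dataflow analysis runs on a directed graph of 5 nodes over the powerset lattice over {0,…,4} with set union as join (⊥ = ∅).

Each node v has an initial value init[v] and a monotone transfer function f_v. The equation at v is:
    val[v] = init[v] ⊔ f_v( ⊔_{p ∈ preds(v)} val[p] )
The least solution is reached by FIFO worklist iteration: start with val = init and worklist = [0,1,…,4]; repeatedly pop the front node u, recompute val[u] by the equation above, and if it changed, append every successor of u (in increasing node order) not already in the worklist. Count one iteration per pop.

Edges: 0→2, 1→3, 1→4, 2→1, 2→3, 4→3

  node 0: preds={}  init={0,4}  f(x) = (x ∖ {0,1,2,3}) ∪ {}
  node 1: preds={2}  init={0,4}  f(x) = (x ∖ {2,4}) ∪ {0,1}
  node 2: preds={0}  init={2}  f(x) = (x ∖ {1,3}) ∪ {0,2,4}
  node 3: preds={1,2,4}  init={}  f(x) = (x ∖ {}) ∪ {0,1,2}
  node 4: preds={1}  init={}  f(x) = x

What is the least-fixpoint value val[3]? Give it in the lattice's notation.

{0,1,2,4}

Trace (7 dequeues):
  [1] u=0 | in {} | out {0,4} | ==
  [2] u=1 | in {2} | out {0,1,4} | prev {0,4} | push {}
  [3] u=2 | in {0,4} | out {0,2,4} | prev {2} | push {1}
  [4] u=3 | in {0,1,2,4} | out {0,1,2,4} | prev {} | push {}
  [5] u=4 | in {0,1,4} | out {0,1,4} | prev {} | push {3}
  [6] u=1 | in {0,2,4} | out {0,1,4} | ==
  [7] u=3 | in {0,1,2,4} | out {0,1,2,4} | ==

Converged values:
  [0] {0,4}
  [1] {0,1,4}
  [2] {0,2,4}
  [3] {0,1,2,4}
  [4] {0,1,4}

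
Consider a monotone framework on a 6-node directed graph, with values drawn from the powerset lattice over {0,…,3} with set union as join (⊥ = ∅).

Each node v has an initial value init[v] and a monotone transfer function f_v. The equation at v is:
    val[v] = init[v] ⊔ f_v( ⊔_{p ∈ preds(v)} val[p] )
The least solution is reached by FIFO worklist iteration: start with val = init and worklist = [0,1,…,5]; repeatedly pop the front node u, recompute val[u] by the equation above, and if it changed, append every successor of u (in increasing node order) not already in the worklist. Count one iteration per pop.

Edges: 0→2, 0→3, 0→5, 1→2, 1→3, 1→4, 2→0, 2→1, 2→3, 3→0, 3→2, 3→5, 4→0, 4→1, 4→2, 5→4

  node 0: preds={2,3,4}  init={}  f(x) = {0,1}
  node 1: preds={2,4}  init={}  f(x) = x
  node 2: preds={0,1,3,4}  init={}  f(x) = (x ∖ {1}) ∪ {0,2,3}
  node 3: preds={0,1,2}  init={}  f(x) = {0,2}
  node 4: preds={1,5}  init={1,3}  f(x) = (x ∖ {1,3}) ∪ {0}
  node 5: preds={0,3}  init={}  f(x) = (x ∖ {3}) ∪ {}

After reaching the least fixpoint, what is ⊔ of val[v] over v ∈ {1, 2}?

{0,1,2,3}

Trace (14 dequeues):
  [1] u=0 | in {1,3} | out {0,1} | prev {} | push {}
  [2] u=1 | in {1,3} | out {1,3} | prev {} | push {}
  [3] u=2 | in {0,1,3} | out {0,2,3} | prev {} | push {0,1}
  [4] u=3 | in {0,1,2,3} | out {0,2} | prev {} | push {2}
  [5] u=4 | in {1,3} | out {0,1,3} | prev {1,3} | push {}
  [6] u=5 | in {0,1,2} | out {0,1,2} | prev {} | push {4}
  [7] u=0 | in {0,1,2,3} | out {0,1} | ==
  [8] u=1 | in {0,1,2,3} | out {0,1,2,3} | prev {1,3} | push {3}
  [9] u=2 | in {0,1,2,3} | out {0,2,3} | ==
  [10] u=4 | in {0,1,2,3} | out {0,1,2,3} | prev {0,1,3} | push {0,1,2}
  [11] u=3 | in {0,1,2,3} | out {0,2} | ==
  [12] u=0 | in {0,1,2,3} | out {0,1} | ==
  [13] u=1 | in {0,1,2,3} | out {0,1,2,3} | ==
  [14] u=2 | in {0,1,2,3} | out {0,2,3} | ==

Converged values:
  [0] {0,1}
  [1] {0,1,2,3}
  [2] {0,2,3}
  [3] {0,2}
  [4] {0,1,2,3}
  [5] {0,1,2}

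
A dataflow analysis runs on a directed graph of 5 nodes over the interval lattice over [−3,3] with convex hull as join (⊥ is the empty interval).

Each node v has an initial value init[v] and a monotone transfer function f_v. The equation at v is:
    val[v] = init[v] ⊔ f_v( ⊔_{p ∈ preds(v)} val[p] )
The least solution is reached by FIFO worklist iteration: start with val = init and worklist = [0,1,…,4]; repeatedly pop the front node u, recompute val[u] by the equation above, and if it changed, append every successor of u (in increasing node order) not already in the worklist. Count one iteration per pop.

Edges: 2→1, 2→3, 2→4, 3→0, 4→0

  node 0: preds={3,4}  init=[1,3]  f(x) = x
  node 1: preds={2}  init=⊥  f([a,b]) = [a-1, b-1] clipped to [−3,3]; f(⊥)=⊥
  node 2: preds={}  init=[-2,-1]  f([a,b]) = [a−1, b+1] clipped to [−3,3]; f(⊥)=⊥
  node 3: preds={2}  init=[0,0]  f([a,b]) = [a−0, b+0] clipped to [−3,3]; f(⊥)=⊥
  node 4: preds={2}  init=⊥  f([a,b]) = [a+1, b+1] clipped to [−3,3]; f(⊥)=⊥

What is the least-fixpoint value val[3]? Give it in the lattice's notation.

Worklist (6 pops):
  #1 pop 0: in=[0,0] → [0,3] (was [1,3]); enqueue []
  #2 pop 1: in=[-2,-1] → [-3,-2] (was ⊥); enqueue []
  #3 pop 2: in=⊥ → [-2,-1] (no change)
  #4 pop 3: in=[-2,-1] → [-2,0] (was [0,0]); enqueue [0]
  #5 pop 4: in=[-2,-1] → [-1,0] (was ⊥); enqueue []
  #6 pop 0: in=[-2,0] → [-2,3] (was [0,3]); enqueue []

Fixpoint:
  val[0] = [-2,3]
  val[1] = [-3,-2]
  val[2] = [-2,-1]
  val[3] = [-2,0]
  val[4] = [-1,0]

[-2,0]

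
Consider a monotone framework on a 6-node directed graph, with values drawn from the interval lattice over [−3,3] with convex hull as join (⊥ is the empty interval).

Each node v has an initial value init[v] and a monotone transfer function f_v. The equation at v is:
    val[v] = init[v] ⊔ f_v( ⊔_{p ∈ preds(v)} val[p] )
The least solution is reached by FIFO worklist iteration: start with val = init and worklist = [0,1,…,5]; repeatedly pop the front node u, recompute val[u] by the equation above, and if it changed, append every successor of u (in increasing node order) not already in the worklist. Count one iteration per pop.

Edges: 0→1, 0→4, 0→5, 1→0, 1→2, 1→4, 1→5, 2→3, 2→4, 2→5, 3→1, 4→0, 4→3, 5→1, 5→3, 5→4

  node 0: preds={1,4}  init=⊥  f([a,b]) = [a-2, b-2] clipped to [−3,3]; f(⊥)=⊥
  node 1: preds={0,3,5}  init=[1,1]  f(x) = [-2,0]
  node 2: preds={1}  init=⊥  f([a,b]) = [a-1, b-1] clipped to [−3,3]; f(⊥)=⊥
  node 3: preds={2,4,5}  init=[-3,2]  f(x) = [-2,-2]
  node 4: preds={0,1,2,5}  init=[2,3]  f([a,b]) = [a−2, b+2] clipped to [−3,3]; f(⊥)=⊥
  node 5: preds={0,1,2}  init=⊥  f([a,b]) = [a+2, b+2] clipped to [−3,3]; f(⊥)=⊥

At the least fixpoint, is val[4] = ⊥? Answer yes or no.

no

Worklist (11 pops):
  #1 pop 0: in=[1,3] → [-1,1] (was ⊥); enqueue []
  #2 pop 1: in=[-3,2] → [-2,1] (was [1,1]); enqueue [0]
  #3 pop 2: in=[-2,1] → [-3,0] (was ⊥); enqueue []
  #4 pop 3: in=[-3,3] → [-3,2] (no change)
  #5 pop 4: in=[-3,1] → [-3,3] (was [2,3]); enqueue [3]
  #6 pop 5: in=[-3,1] → [-1,3] (was ⊥); enqueue [1,4]
  #7 pop 0: in=[-3,3] → [-3,1] (was [-1,1]); enqueue [5]
  #8 pop 3: in=[-3,3] → [-3,2] (no change)
  #9 pop 1: in=[-3,3] → [-2,1] (no change)
  #10 pop 4: in=[-3,3] → [-3,3] (no change)
  #11 pop 5: in=[-3,1] → [-1,3] (no change)

Fixpoint:
  val[0] = [-3,1]
  val[1] = [-2,1]
  val[2] = [-3,0]
  val[3] = [-3,2]
  val[4] = [-3,3]
  val[5] = [-1,3]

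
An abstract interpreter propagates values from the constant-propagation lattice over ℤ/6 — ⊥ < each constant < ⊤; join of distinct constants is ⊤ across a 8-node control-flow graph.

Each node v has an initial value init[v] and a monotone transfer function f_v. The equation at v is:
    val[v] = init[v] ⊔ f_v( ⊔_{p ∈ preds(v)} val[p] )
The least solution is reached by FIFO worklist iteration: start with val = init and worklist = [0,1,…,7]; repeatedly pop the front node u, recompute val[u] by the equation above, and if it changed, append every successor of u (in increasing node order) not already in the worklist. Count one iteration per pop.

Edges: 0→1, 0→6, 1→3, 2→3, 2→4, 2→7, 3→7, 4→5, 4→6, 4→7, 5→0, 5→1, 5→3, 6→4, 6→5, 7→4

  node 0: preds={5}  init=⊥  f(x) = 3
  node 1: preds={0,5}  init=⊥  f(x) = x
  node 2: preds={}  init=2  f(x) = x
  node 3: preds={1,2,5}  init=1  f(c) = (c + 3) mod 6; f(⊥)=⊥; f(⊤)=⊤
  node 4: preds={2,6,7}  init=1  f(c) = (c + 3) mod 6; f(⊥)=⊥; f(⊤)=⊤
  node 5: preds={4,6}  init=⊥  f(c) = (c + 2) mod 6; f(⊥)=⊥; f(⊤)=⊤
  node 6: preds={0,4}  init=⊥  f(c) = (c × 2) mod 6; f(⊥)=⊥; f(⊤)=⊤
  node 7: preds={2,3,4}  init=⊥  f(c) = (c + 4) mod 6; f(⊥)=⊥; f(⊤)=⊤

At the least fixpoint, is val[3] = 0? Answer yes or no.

no

Worklist (13 pops):
  #1 pop 0: in=⊥ → 3 (was ⊥); enqueue []
  #2 pop 1: in=3 → 3 (was ⊥); enqueue []
  #3 pop 2: in=⊥ → 2 (no change)
  #4 pop 3: in=⊤ → ⊤ (was 1); enqueue []
  #5 pop 4: in=2 → ⊤ (was 1); enqueue []
  #6 pop 5: in=⊤ → ⊤ (was ⊥); enqueue [0,1,3]
  #7 pop 6: in=⊤ → ⊤ (was ⊥); enqueue [4,5]
  #8 pop 7: in=⊤ → ⊤ (was ⊥); enqueue []
  #9 pop 0: in=⊤ → 3 (no change)
  #10 pop 1: in=⊤ → ⊤ (was 3); enqueue []
  #11 pop 3: in=⊤ → ⊤ (no change)
  #12 pop 4: in=⊤ → ⊤ (no change)
  #13 pop 5: in=⊤ → ⊤ (no change)

Fixpoint:
  val[0] = 3
  val[1] = ⊤
  val[2] = 2
  val[3] = ⊤
  val[4] = ⊤
  val[5] = ⊤
  val[6] = ⊤
  val[7] = ⊤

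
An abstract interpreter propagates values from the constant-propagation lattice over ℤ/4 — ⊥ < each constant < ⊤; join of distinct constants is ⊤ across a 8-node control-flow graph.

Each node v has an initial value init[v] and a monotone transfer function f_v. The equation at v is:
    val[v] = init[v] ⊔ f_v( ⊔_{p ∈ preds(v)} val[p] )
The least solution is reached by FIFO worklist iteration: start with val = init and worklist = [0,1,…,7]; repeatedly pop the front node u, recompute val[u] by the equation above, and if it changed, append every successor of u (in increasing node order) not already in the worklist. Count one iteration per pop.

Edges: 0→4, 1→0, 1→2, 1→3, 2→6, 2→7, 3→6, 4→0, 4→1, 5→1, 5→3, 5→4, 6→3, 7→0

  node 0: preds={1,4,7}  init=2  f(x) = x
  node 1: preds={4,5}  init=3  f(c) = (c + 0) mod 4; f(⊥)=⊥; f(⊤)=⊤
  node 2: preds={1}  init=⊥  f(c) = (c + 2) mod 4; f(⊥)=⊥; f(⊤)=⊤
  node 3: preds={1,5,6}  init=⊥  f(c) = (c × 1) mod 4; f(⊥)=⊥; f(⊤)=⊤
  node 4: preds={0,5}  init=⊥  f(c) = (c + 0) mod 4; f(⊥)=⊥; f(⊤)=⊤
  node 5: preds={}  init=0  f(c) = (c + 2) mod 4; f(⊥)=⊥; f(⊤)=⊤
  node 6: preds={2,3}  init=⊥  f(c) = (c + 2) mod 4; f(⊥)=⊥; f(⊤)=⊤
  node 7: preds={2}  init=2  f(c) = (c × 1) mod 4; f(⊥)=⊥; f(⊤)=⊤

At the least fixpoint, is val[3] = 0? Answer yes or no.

Iteration log — 11 steps:
  step 1. node 0  ⊔preds=⊤  new=⊤  old=2  +wl: 
  step 2. node 1  ⊔preds=0  new=⊤  old=3  +wl: 0
  step 3. node 2  ⊔preds=⊤  new=⊤  old=⊥  +wl: 
  step 4. node 3  ⊔preds=⊤  new=⊤  old=⊥  +wl: 
  step 5. node 4  ⊔preds=⊤  new=⊤  old=⊥  +wl: 1
  step 6. node 5  ⊔preds=⊥  new=0  stable
  step 7. node 6  ⊔preds=⊤  new=⊤  old=⊥  +wl: 3
  step 8. node 7  ⊔preds=⊤  new=⊤  old=2  +wl: 
  step 9. node 0  ⊔preds=⊤  new=⊤  stable
  step 10. node 1  ⊔preds=⊤  new=⊤  stable
  step 11. node 3  ⊔preds=⊤  new=⊤  stable

Least fixpoint reached:
  node 0: ⊤
  node 1: ⊤
  node 2: ⊤
  node 3: ⊤
  node 4: ⊤
  node 5: 0
  node 6: ⊤
  node 7: ⊤

no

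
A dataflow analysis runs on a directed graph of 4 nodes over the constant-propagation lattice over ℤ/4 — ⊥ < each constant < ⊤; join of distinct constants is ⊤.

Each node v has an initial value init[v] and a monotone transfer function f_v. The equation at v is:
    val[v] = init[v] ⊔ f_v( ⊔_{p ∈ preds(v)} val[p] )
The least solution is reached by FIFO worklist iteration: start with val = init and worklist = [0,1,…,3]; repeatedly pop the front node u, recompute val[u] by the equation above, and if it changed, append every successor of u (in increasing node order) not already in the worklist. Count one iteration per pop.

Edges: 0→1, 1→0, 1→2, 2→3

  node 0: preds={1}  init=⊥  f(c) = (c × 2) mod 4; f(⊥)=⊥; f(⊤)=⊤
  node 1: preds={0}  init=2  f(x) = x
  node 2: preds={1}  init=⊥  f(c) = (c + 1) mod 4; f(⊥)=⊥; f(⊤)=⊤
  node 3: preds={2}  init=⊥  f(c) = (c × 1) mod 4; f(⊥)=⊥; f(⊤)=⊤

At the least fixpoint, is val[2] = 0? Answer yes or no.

no

Trace (6 dequeues):
  [1] u=0 | in 2 | out 0 | prev ⊥ | push {}
  [2] u=1 | in 0 | out ⊤ | prev 2 | push {0}
  [3] u=2 | in ⊤ | out ⊤ | prev ⊥ | push {}
  [4] u=3 | in ⊤ | out ⊤ | prev ⊥ | push {}
  [5] u=0 | in ⊤ | out ⊤ | prev 0 | push {1}
  [6] u=1 | in ⊤ | out ⊤ | ==

Converged values:
  [0] ⊤
  [1] ⊤
  [2] ⊤
  [3] ⊤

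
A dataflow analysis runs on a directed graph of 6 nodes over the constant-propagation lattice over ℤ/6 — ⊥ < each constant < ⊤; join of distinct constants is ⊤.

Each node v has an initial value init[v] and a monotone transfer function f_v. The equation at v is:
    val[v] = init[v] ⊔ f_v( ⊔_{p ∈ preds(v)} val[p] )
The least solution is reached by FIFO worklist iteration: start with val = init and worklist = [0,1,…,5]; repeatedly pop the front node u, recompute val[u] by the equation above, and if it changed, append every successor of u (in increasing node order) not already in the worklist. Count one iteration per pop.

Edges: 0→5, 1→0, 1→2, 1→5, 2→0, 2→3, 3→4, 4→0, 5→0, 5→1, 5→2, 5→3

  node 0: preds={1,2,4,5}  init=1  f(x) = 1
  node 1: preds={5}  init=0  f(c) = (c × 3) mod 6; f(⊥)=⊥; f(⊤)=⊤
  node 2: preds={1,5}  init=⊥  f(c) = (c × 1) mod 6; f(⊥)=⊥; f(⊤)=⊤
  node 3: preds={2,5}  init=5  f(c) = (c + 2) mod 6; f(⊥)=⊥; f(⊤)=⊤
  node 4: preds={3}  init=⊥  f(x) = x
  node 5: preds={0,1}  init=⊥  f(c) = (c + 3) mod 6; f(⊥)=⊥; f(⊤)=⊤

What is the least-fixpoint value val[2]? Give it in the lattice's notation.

⊤

Worklist (12 pops):
  #1 pop 0: in=0 → 1 (no change)
  #2 pop 1: in=⊥ → 0 (no change)
  #3 pop 2: in=0 → 0 (was ⊥); enqueue [0]
  #4 pop 3: in=0 → ⊤ (was 5); enqueue []
  #5 pop 4: in=⊤ → ⊤ (was ⊥); enqueue []
  #6 pop 5: in=⊤ → ⊤ (was ⊥); enqueue [1,2,3]
  #7 pop 0: in=⊤ → 1 (no change)
  #8 pop 1: in=⊤ → ⊤ (was 0); enqueue [0,5]
  #9 pop 2: in=⊤ → ⊤ (was 0); enqueue []
  #10 pop 3: in=⊤ → ⊤ (no change)
  #11 pop 0: in=⊤ → 1 (no change)
  #12 pop 5: in=⊤ → ⊤ (no change)

Fixpoint:
  val[0] = 1
  val[1] = ⊤
  val[2] = ⊤
  val[3] = ⊤
  val[4] = ⊤
  val[5] = ⊤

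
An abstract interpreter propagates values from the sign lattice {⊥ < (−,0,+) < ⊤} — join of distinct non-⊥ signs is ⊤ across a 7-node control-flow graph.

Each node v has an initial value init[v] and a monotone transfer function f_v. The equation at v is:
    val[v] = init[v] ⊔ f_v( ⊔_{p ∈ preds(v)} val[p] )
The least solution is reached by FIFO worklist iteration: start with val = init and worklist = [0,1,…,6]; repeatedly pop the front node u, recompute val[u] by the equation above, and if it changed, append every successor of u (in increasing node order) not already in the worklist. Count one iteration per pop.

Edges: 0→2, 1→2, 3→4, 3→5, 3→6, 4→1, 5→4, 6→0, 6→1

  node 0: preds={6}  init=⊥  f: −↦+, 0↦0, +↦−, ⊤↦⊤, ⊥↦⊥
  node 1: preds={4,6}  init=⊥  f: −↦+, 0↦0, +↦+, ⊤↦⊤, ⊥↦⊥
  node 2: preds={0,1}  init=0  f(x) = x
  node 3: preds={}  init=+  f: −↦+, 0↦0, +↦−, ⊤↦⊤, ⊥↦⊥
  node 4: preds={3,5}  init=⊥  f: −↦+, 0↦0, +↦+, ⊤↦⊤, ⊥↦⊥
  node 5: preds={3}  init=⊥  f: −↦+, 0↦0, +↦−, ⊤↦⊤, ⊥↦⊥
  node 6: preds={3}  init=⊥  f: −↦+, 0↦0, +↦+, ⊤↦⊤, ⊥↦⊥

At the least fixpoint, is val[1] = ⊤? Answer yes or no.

yes

Worklist (13 pops):
  #1 pop 0: in=⊥ → ⊥ (no change)
  #2 pop 1: in=⊥ → ⊥ (no change)
  #3 pop 2: in=⊥ → 0 (no change)
  #4 pop 3: in=⊥ → + (no change)
  #5 pop 4: in=+ → + (was ⊥); enqueue [1]
  #6 pop 5: in=+ → − (was ⊥); enqueue [4]
  #7 pop 6: in=+ → + (was ⊥); enqueue [0]
  #8 pop 1: in=+ → + (was ⊥); enqueue [2]
  #9 pop 4: in=⊤ → ⊤ (was +); enqueue [1]
  #10 pop 0: in=+ → − (was ⊥); enqueue []
  #11 pop 2: in=⊤ → ⊤ (was 0); enqueue []
  #12 pop 1: in=⊤ → ⊤ (was +); enqueue [2]
  #13 pop 2: in=⊤ → ⊤ (no change)

Fixpoint:
  val[0] = −
  val[1] = ⊤
  val[2] = ⊤
  val[3] = +
  val[4] = ⊤
  val[5] = −
  val[6] = +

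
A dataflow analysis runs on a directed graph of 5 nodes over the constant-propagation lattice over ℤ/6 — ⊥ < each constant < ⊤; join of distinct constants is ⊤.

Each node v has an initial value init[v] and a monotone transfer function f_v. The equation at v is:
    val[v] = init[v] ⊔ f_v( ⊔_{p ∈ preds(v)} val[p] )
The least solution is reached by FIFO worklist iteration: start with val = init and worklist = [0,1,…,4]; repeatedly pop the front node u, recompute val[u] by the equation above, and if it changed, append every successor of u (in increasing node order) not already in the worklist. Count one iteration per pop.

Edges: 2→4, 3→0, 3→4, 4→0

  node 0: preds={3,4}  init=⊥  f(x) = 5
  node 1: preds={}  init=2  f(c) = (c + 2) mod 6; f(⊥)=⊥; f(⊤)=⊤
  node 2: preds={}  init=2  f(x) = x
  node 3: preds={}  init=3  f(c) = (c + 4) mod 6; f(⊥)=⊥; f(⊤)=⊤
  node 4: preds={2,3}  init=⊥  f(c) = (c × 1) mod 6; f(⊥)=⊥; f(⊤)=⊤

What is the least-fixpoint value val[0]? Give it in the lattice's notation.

5

Iteration log — 6 steps:
  step 1. node 0  ⊔preds=3  new=5  old=⊥  +wl: 
  step 2. node 1  ⊔preds=⊥  new=2  stable
  step 3. node 2  ⊔preds=⊥  new=2  stable
  step 4. node 3  ⊔preds=⊥  new=3  stable
  step 5. node 4  ⊔preds=⊤  new=⊤  old=⊥  +wl: 0
  step 6. node 0  ⊔preds=⊤  new=5  stable

Least fixpoint reached:
  node 0: 5
  node 1: 2
  node 2: 2
  node 3: 3
  node 4: ⊤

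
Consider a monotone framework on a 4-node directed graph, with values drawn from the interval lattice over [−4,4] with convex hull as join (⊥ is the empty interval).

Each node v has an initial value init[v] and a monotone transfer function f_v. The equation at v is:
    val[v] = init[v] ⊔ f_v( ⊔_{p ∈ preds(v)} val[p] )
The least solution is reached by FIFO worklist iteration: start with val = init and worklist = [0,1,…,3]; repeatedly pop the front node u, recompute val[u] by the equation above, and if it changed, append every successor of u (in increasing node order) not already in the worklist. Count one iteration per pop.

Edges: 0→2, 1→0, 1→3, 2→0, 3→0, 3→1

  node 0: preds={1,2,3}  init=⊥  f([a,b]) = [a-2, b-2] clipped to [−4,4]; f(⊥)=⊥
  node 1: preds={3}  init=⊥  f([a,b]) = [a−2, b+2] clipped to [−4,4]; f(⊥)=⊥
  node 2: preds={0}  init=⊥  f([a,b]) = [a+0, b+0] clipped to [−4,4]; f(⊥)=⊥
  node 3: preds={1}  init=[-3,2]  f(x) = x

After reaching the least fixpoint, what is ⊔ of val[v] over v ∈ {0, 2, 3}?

Trace (8 dequeues):
  [1] u=0 | in [-3,2] | out [-4,0] | prev ⊥ | push {}
  [2] u=1 | in [-3,2] | out [-4,4] | prev ⊥ | push {0}
  [3] u=2 | in [-4,0] | out [-4,0] | prev ⊥ | push {}
  [4] u=3 | in [-4,4] | out [-4,4] | prev [-3,2] | push {1}
  [5] u=0 | in [-4,4] | out [-4,2] | prev [-4,0] | push {2}
  [6] u=1 | in [-4,4] | out [-4,4] | ==
  [7] u=2 | in [-4,2] | out [-4,2] | prev [-4,0] | push {0}
  [8] u=0 | in [-4,4] | out [-4,2] | ==

Converged values:
  [0] [-4,2]
  [1] [-4,4]
  [2] [-4,2]
  [3] [-4,4]

[-4,4]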